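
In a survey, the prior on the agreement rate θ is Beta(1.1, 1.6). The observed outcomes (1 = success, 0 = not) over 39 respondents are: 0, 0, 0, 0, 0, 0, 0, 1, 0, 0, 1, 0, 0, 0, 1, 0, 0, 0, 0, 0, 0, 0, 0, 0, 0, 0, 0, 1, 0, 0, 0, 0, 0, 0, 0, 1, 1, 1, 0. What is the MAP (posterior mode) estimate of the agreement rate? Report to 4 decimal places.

The Beta prior is conjugate to a Binomial/Bernoulli likelihood; the update adds successes to α and failures to β.
Posterior: Beta(α+k, β+n−k) = Beta(1.1+7, 1.6+32) = Beta(8.1, 33.6).
Mode of Beta(a,b) for a,b>1 is (a−1)/(a+b−2) = 7.1/39.7 = 0.1788.

0.1788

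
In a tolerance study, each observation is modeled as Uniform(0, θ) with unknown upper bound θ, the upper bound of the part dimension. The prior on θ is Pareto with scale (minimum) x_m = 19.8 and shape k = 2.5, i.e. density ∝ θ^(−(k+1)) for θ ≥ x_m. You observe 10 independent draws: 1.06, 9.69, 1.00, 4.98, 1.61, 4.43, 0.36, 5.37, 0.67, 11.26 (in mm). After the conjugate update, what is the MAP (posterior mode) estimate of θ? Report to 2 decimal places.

A Pareto(scale x_m, shape k) prior on the upper bound θ of Uniform(0, θ) is conjugate: posterior is Pareto(max(x_m, max xᵢ), k + n).
Sample maximum = 11.26; prior scale x_m = 19.8 → posterior scale = max = 19.80.
Posterior shape = 2.5 + 10 = 12.5.
The Pareto density is decreasing on [x_m, ∞), so the mode is x_m = 19.80.

19.80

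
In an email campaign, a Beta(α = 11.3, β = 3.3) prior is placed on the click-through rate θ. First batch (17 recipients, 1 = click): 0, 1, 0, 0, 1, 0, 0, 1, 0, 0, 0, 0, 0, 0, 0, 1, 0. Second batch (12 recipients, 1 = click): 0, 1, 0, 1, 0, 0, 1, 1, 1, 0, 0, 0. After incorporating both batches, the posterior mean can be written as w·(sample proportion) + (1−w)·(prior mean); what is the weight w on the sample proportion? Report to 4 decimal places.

0.6651

The Beta prior is conjugate to a Binomial/Bernoulli likelihood; the update adds successes to α and failures to β.
Total number of recipients: n = 17 + 12 = 29.
Posterior mean = (α₀+k)/(α₀+β₀+n) = [n/(α₀+β₀+n)]·(k/n) + [(α₀+β₀)/(α₀+β₀+n)]·α₀/(α₀+β₀), so only n and the prior enter the weight.
The weight on the data is w = n/(α₀+β₀+n) = 29/(11.3+3.3+29) = 29/43.6 = 0.6651.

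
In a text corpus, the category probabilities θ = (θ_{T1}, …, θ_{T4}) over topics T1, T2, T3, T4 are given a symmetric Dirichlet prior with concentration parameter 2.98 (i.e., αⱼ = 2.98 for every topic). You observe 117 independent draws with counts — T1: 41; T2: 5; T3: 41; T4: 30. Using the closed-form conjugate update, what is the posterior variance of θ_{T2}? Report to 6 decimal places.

0.000447

The Dirichlet prior is conjugate to the Multinomial likelihood: each posterior αⱼ = prior αⱼ + observed count nⱼ.
Posterior concentration: (43.98, 7.98, 43.98, 32.98), total = 128.92.
Var[θ_j] = α_j(Σα−α_j)/((Σα)²(Σα+1)) = 7.98·120.94/(128.92²·129.92) = 0.000447.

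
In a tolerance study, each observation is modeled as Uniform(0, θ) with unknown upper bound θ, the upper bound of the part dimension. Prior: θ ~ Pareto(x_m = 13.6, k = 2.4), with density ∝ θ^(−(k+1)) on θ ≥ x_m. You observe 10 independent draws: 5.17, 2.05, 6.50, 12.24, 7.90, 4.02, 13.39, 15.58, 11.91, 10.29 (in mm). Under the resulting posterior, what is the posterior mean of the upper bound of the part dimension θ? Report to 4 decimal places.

A Pareto(scale x_m, shape k) prior on the upper bound θ of Uniform(0, θ) is conjugate: posterior is Pareto(max(x_m, max xᵢ), k + n).
Sample maximum = 15.58; prior scale x_m = 13.6 → posterior scale = max = 15.58.
Posterior shape = 2.4 + 10 = 12.4.
E[θ|data] = k·x_m/(k−1) = 12.4·15.58/11.4 = 16.9467.

16.9467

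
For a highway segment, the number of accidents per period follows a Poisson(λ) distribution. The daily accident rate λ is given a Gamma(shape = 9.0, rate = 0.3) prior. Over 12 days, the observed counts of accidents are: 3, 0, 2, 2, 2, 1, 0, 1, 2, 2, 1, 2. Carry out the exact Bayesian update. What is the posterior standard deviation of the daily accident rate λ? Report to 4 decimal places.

0.4225

With a Gamma(shape α, rate β) prior, the Poisson likelihood is conjugate: the posterior is Gamma(α + ΣXᵢ, β + n).
Sum of counts S = 18 over n = 12 days.
Posterior: Gamma(α+S, β+n) = Gamma(9.0+18, 0.3+12) = Gamma(27.0, 12.3).
SD = √α/β = √27.0/12.3 = 0.4225.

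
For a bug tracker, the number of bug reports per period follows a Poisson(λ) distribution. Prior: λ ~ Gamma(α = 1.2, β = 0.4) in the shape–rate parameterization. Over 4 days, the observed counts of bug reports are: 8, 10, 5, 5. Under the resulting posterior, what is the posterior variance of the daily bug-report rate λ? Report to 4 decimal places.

With a Gamma(shape α, rate β) prior, the Poisson likelihood is conjugate: the posterior is Gamma(α + ΣXᵢ, β + n).
Sum of counts S = 28 over n = 4 days.
Posterior: Gamma(α+S, β+n) = Gamma(1.2+28, 0.4+4) = Gamma(29.2, 4.4).
Var = α/β² = 29.2/4.4² = 1.5083.

1.5083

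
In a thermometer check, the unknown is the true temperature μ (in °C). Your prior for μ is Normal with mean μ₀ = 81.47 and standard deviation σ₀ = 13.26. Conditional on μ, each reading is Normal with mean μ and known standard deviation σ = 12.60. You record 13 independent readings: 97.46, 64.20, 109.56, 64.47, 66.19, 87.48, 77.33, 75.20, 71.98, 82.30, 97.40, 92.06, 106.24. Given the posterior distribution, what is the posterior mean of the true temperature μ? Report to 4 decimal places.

83.8263

For Normal data with known variance σ², a Normal(μ₀, σ₀²) prior on μ is conjugate. Posterior precision = 1/σ₀² + n/σ²; posterior mean is the precision-weighted average of μ₀ and x̄.
Σxᵢ = 97.46 + 64.20 + 109.56 + 64.47 + 66.19 + 87.48 + 77.33 + 75.20 + 71.98 + 82.30 + 97.40 + 92.06 + 106.24 = 1091.87, so n·x̄ = 1091.87.
σ₀² = 13.26² = 175.8276, σ² = 12.60² = 158.76; σ² + n·σ₀² = 158.76 + 13·175.8276 = 2444.5188.
Posterior mean = (μ₀/σ₀² + n·x̄/σ²)/(1/σ₀² + n/σ²) = (σ²·μ₀ + σ₀²·n·x̄)/(σ² + n·σ₀²) = (158.76·81.47 + 175.8276·1091.87)/2444.5188 = 204915.058812/2444.5188 = 83.8263.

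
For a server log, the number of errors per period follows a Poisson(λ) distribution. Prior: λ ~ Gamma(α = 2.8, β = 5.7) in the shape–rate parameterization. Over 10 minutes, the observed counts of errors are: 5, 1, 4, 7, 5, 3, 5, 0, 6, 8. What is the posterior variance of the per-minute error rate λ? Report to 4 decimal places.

With a Gamma(shape α, rate β) prior, the Poisson likelihood is conjugate: the posterior is Gamma(α + ΣXᵢ, β + n).
Sum of counts S = 44 over n = 10 minutes.
Posterior: Gamma(α+S, β+n) = Gamma(2.8+44, 5.7+10) = Gamma(46.8, 15.7).
Var = α/β² = 46.8/15.7² = 0.1899.

0.1899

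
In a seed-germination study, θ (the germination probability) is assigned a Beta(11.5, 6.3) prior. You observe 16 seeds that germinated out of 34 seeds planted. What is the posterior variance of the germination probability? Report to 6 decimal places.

The Beta prior is conjugate to a Binomial/Bernoulli likelihood; the update adds successes to α and failures to β.
Posterior: Beta(α+k, β+n−k) = Beta(11.5+16, 6.3+18) = Beta(27.5, 24.3).
Var = αβ/((α+β)²(α+β+1)) = 27.5·24.3/(51.8²·52.8) = 0.004717.

0.004717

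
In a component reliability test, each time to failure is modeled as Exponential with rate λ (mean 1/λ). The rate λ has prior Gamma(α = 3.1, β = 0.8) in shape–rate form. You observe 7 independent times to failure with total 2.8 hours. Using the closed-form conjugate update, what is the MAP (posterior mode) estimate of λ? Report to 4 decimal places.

With a Gamma(shape α, rate β) prior on the exponential rate λ, the posterior after n observations with total T = Σxᵢ is Gamma(α+n, β+T).
Posterior: Gamma(3.1+7, 0.8+2.8) = Gamma(10.1, 3.6).
Mode = (α−1)/β = 2.5278.

2.5278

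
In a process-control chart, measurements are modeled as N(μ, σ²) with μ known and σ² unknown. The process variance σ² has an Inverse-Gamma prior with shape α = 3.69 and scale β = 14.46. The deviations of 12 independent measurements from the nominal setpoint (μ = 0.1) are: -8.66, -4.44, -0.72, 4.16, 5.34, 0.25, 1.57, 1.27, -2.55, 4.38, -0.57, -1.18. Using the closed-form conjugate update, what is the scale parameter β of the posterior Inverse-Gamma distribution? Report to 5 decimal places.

100.75665

With known mean μ and an Inverse-Gamma(α, β) prior on σ², the Normal likelihood is conjugate: posterior is Inv-Gamma(α + n/2, β + Σ(xᵢ−μ)²/2).
Σ(xᵢ−μ)² = (-8.66)² + (-4.44)² + (-0.72)² + (4.16)² + (5.34)² + (0.25)² + (1.57)² + (1.27)² + (-2.55)² + (4.38)² + (-0.57)² + (-1.18)² = 172.5933.
Posterior: Inv-Gamma(3.69 + 12/2, 14.46 + 172.5933/2) = Inv-Gamma(9.69, 100.75665).
Posterior β = 100.75665.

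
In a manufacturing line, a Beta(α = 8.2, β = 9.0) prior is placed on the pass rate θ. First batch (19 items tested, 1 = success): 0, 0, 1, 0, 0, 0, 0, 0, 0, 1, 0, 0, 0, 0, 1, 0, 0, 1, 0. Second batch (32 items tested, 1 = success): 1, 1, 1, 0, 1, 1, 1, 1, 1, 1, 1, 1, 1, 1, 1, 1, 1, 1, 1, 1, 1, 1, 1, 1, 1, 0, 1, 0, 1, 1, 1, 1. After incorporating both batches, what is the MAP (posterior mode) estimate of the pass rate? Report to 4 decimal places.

0.6073

The Beta prior is conjugate to a Binomial/Bernoulli likelihood; the update adds successes to α and failures to β.
After batch 1: Beta(8.2+4, 9.0+15) = Beta(12.2, 24.0).
After batch 2: Beta(12.2+29, 24.0+3) = Beta(41.2, 27.0).
Mode of Beta(a,b) for a,b>1 is (a−1)/(a+b−2) = 40.2/66.2 = 0.6073.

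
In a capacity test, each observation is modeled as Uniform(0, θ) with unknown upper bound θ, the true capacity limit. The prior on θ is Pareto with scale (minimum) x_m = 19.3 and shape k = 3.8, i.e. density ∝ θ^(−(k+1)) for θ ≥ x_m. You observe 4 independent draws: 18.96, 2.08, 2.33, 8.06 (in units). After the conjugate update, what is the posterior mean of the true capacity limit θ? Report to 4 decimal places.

22.1382

A Pareto(scale x_m, shape k) prior on the upper bound θ of Uniform(0, θ) is conjugate: posterior is Pareto(max(x_m, max xᵢ), k + n).
Sample maximum = 18.96; prior scale x_m = 19.3 → posterior scale = max = 19.30.
Posterior shape = 3.8 + 4 = 7.8.
E[θ|data] = k·x_m/(k−1) = 7.8·19.30/6.8 = 22.1382.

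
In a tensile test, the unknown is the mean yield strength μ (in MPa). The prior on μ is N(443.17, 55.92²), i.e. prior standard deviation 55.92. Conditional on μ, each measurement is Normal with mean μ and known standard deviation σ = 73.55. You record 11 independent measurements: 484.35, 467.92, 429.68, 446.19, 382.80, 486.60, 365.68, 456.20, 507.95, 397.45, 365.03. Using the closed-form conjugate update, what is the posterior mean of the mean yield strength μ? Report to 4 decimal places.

436.4913

For Normal data with known variance σ², a Normal(μ₀, σ₀²) prior on μ is conjugate. Posterior precision = 1/σ₀² + n/σ²; posterior mean is the precision-weighted average of μ₀ and x̄.
Σxᵢ = 484.35 + 467.92 + 429.68 + 446.19 + 382.80 + 486.60 + 365.68 + 456.20 + 507.95 + 397.45 + 365.03 = 4789.85, so n·x̄ = 4789.85.
σ₀² = 55.92² = 3127.0464, σ² = 73.55² = 5409.6025; σ² + n·σ₀² = 5409.6025 + 11·3127.0464 = 39807.1129.
Posterior mean = (μ₀/σ₀² + n·x̄/σ²)/(1/σ₀² + n/σ²) = (σ²·μ₀ + σ₀²·n·x̄)/(σ² + n·σ₀²) = (5409.6025·443.17 + 3127.0464·4789.85)/39807.1129 = 17375456.738965/39807.1129 = 436.4913.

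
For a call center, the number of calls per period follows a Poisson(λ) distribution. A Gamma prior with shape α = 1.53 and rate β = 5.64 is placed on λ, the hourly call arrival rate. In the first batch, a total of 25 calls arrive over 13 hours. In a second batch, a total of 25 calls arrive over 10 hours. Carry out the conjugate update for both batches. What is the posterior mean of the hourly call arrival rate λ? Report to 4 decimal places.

1.7992

With a Gamma(shape α, rate β) prior, the Poisson likelihood is conjugate: the posterior is Gamma(α + ΣXᵢ, β + n).
After batch 1: Gamma(α+S, β+n) = Gamma(1.53+25, 5.64+13) = Gamma(26.53, 18.64).
After batch 2: Gamma(α+S, β+n) = Gamma(26.53+25, 18.64+10) = Gamma(51.53, 28.64).
Posterior mean = α/β = 51.53/28.64 = 1.7992.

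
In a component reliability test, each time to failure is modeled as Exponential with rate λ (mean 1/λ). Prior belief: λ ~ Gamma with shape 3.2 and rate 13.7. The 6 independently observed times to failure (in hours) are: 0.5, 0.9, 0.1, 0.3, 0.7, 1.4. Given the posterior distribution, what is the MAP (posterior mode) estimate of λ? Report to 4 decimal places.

0.4659

With a Gamma(shape α, rate β) prior on the exponential rate λ, the posterior after n observations with total T = Σxᵢ is Gamma(α+n, β+T).
Sum of observations T = 3.9 hours; n = 6.
Posterior: Gamma(3.2+6, 13.7+3.9) = Gamma(9.2, 17.6).
Mode = (α−1)/β = 0.4659.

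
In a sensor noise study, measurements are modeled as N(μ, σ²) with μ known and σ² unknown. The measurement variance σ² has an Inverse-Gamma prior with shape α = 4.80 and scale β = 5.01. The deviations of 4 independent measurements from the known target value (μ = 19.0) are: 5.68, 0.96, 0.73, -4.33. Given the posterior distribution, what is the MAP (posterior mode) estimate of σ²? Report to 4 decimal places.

With known mean μ and an Inverse-Gamma(α, β) prior on σ², the Normal likelihood is conjugate: posterior is Inv-Gamma(α + n/2, β + Σ(xᵢ−μ)²/2).
Σ(xᵢ−μ)² = (5.68)² + (0.96)² + (0.73)² + (-4.33)² = 52.4658.
Posterior: Inv-Gamma(4.80 + 4/2, 5.01 + 52.4658/2) = Inv-Gamma(6.80, 31.24290).
Mode = β/(α+1) = 31.24290/7.80 = 4.0055.

4.0055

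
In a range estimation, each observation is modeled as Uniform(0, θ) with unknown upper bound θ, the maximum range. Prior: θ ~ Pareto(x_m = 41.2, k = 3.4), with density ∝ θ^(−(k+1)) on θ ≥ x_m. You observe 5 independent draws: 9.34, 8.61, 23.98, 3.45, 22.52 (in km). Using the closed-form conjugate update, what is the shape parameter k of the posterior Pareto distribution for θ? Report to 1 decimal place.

8.4

A Pareto(scale x_m, shape k) prior on the upper bound θ of Uniform(0, θ) is conjugate: posterior is Pareto(max(x_m, max xᵢ), k + n).
Sample maximum = 23.98; prior scale x_m = 41.2 → posterior scale = max = 41.20.
Posterior shape = 3.4 + 5 = 8.4.
Posterior shape k = 8.4.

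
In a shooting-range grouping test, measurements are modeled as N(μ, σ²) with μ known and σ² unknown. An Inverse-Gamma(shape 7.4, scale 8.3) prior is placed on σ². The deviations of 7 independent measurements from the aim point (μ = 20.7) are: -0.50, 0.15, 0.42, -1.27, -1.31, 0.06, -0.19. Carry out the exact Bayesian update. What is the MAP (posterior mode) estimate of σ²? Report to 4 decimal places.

0.8579

With known mean μ and an Inverse-Gamma(α, β) prior on σ², the Normal likelihood is conjugate: posterior is Inv-Gamma(α + n/2, β + Σ(xᵢ−μ)²/2).
Σ(xᵢ−μ)² = (-0.50)² + (0.15)² + (0.42)² + (-1.27)² + (-1.31)² + (0.06)² + (-0.19)² = 3.8176.
Posterior: Inv-Gamma(7.4 + 7/2, 8.3 + 3.8176/2) = Inv-Gamma(10.90, 10.20880).
Mode = β/(α+1) = 10.20880/11.90 = 0.8579.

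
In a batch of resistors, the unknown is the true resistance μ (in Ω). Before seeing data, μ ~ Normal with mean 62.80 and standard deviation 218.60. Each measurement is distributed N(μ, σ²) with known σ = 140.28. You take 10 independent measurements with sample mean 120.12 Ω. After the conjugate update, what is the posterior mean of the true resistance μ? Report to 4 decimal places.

For Normal data with known variance σ², a Normal(μ₀, σ₀²) prior on μ is conjugate. Posterior precision = 1/σ₀² + n/σ²; posterior mean is the precision-weighted average of μ₀ and x̄.
n·x̄ = 10·120.12 = 1201.2.
σ₀² = 218.60² = 47785.96, σ² = 140.28² = 19678.4784; σ² + n·σ₀² = 19678.4784 + 10·47785.96 = 497538.0784.
Posterior mean = (μ₀/σ₀² + n·x̄/σ²)/(1/σ₀² + n/σ²) = (σ²·μ₀ + σ₀²·n·x̄)/(σ² + n·σ₀²) = (19678.4784·62.80 + 47785.96·1201.2)/497538.0784 = 58636303.59552/497538.0784 = 117.8529.

117.8529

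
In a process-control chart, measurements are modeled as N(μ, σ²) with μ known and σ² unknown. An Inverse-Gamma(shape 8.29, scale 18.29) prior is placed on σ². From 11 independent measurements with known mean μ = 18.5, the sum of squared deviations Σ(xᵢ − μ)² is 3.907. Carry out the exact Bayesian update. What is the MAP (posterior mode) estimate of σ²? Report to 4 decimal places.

1.3687

With known mean μ and an Inverse-Gamma(α, β) prior on σ², the Normal likelihood is conjugate: posterior is Inv-Gamma(α + n/2, β + Σ(xᵢ−μ)²/2).
Posterior: Inv-Gamma(8.29 + 11/2, 18.29 + 3.907/2) = Inv-Gamma(13.79, 20.2435).
Mode = β/(α+1) = 20.2435/14.79 = 1.3687.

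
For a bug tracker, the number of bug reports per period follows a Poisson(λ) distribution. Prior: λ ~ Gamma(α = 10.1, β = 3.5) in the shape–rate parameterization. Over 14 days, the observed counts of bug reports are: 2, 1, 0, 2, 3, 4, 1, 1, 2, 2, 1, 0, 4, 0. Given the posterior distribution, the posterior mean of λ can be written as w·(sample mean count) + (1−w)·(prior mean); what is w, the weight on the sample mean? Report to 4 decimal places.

0.8000

With a Gamma(shape α, rate β) prior, the Poisson likelihood is conjugate: the posterior is Gamma(α + ΣXᵢ, β + n).
Posterior mean = (α₀+S)/(β₀+n) = [n/(β₀+n)]·(S/n) + [β₀/(β₀+n)]·(α₀/β₀), so only n and β₀ enter the weight.
Weight on data w = n/(β₀+n) = 14/(3.5+14) = 14/17.5 = 0.8000.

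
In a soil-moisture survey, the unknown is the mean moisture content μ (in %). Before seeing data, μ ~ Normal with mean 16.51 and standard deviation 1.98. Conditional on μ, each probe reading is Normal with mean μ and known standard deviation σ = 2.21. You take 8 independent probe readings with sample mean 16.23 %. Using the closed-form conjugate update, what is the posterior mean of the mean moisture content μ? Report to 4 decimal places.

16.2677

For Normal data with known variance σ², a Normal(μ₀, σ₀²) prior on μ is conjugate. Posterior precision = 1/σ₀² + n/σ²; posterior mean is the precision-weighted average of μ₀ and x̄.
n·x̄ = 8·16.23 = 129.84.
σ₀² = 1.98² = 3.9204, σ² = 2.21² = 4.8841; σ² + n·σ₀² = 4.8841 + 8·3.9204 = 36.2473.
Posterior mean = (μ₀/σ₀² + n·x̄/σ²)/(1/σ₀² + n/σ²) = (σ²·μ₀ + σ₀²·n·x̄)/(σ² + n·σ₀²) = (4.8841·16.51 + 3.9204·129.84)/36.2473 = 589.661227/36.2473 = 16.2677.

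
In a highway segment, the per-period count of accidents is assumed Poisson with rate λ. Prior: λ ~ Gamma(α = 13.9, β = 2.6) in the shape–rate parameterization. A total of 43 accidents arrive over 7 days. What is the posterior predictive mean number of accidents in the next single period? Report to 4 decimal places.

5.9271

With a Gamma(shape α, rate β) prior, the Poisson likelihood is conjugate: the posterior is Gamma(α + ΣXᵢ, β + n).
Posterior: Gamma(α+S, β+n) = Gamma(13.9+43, 2.6+7) = Gamma(56.9, 9.6).
The predictive distribution for one future period is NegBinom with mean α/β = 5.9271.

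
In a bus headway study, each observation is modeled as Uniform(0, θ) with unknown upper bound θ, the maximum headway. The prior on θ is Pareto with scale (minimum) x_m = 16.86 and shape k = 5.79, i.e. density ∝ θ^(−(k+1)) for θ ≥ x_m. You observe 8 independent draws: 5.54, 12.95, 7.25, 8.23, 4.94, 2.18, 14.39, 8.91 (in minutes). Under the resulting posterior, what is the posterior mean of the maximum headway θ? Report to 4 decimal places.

A Pareto(scale x_m, shape k) prior on the upper bound θ of Uniform(0, θ) is conjugate: posterior is Pareto(max(x_m, max xᵢ), k + n).
Sample maximum = 14.39; prior scale x_m = 16.86 → posterior scale = max = 16.86.
Posterior shape = 5.79 + 8 = 13.79.
E[θ|data] = k·x_m/(k−1) = 13.79·16.86/12.79 = 18.1782.

18.1782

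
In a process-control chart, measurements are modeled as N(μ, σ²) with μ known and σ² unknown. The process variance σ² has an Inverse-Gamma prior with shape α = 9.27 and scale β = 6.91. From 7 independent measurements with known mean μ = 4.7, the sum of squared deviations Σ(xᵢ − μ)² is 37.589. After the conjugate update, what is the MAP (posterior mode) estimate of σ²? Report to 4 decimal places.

1.8667

With known mean μ and an Inverse-Gamma(α, β) prior on σ², the Normal likelihood is conjugate: posterior is Inv-Gamma(α + n/2, β + Σ(xᵢ−μ)²/2).
Posterior: Inv-Gamma(9.27 + 7/2, 6.91 + 37.589/2) = Inv-Gamma(12.77, 25.7045).
Mode = β/(α+1) = 25.7045/13.77 = 1.8667.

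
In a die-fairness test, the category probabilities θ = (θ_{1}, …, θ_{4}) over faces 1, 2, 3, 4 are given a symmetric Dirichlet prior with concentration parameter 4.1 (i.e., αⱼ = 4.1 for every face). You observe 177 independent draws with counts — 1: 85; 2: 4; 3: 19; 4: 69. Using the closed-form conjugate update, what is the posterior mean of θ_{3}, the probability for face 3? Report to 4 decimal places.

The Dirichlet prior is conjugate to the Multinomial likelihood: each posterior αⱼ = prior αⱼ + observed count nⱼ.
Posterior concentration: (89.1, 8.1, 23.1, 73.1), total = 193.4.
E[θ_{3}|data] = α_{3}/Σα = 23.1/193.4 = 0.1194.

0.1194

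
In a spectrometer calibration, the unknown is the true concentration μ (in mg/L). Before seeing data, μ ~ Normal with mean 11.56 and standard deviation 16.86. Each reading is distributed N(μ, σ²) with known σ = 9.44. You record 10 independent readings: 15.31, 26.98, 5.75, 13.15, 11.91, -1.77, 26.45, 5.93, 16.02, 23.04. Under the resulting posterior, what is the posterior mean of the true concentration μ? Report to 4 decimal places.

14.1944

For Normal data with known variance σ², a Normal(μ₀, σ₀²) prior on μ is conjugate. Posterior precision = 1/σ₀² + n/σ²; posterior mean is the precision-weighted average of μ₀ and x̄.
Σxᵢ = 15.31 + 26.98 + 5.75 + 13.15 + 11.91 + (-1.77) + 26.45 + 5.93 + 16.02 + 23.04 = 142.77, so n·x̄ = 142.77.
σ₀² = 16.86² = 284.2596, σ² = 9.44² = 89.1136; σ² + n·σ₀² = 89.1136 + 10·284.2596 = 2931.7096.
Posterior mean = (μ₀/σ₀² + n·x̄/σ²)/(1/σ₀² + n/σ²) = (σ²·μ₀ + σ₀²·n·x̄)/(σ² + n·σ₀²) = (89.1136·11.56 + 284.2596·142.77)/2931.7096 = 41613.896308/2931.7096 = 14.1944.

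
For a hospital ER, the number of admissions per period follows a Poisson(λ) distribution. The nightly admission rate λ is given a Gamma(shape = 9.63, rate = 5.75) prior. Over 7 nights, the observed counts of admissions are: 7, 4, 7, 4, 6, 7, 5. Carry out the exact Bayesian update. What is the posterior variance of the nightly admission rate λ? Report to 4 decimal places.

0.3053

With a Gamma(shape α, rate β) prior, the Poisson likelihood is conjugate: the posterior is Gamma(α + ΣXᵢ, β + n).
Sum of counts S = 40 over n = 7 nights.
Posterior: Gamma(α+S, β+n) = Gamma(9.63+40, 5.75+7) = Gamma(49.63, 12.75).
Var = α/β² = 49.63/12.75² = 0.3053.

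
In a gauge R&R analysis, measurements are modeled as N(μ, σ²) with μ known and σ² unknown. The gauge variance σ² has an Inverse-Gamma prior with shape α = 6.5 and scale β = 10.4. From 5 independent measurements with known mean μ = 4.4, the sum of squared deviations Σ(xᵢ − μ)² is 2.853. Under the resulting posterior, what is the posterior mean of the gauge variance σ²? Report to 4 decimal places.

1.4783

With known mean μ and an Inverse-Gamma(α, β) prior on σ², the Normal likelihood is conjugate: posterior is Inv-Gamma(α + n/2, β + Σ(xᵢ−μ)²/2).
Posterior: Inv-Gamma(6.5 + 5/2, 10.4 + 2.853/2) = Inv-Gamma(9.00, 11.8265).
E[σ²|data] = β/(α−1) = 11.8265/8.00 = 1.4783.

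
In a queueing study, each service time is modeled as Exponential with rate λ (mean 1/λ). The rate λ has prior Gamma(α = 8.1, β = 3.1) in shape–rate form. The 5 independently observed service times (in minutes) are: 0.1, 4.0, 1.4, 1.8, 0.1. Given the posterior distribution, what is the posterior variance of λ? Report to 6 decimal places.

With a Gamma(shape α, rate β) prior on the exponential rate λ, the posterior after n observations with total T = Σxᵢ is Gamma(α+n, β+T).
Sum of observations T = 7.4 minutes; n = 5.
Posterior: Gamma(8.1+5, 3.1+7.4) = Gamma(13.1, 10.5).
Var = α/β² = 0.118821.

0.118821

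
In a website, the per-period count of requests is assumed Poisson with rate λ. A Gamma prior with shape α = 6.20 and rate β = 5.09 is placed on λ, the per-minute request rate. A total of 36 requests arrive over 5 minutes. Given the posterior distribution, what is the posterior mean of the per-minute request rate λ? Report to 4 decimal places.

With a Gamma(shape α, rate β) prior, the Poisson likelihood is conjugate: the posterior is Gamma(α + ΣXᵢ, β + n).
Posterior: Gamma(α+S, β+n) = Gamma(6.20+36, 5.09+5) = Gamma(42.20, 10.09).
Posterior mean = α/β = 42.20/10.09 = 4.1824.

4.1824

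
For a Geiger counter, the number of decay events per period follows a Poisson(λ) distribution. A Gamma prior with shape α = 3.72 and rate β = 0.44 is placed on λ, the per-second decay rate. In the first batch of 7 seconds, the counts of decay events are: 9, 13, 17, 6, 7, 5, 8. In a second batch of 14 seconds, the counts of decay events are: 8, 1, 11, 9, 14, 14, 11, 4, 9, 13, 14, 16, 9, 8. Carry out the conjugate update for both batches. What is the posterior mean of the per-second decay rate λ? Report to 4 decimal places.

With a Gamma(shape α, rate β) prior, the Poisson likelihood is conjugate: the posterior is Gamma(α + ΣXᵢ, β + n).
Batch 1: sum of counts S = 65 over n = 7 seconds.
After batch 1: Gamma(α+S, β+n) = Gamma(3.72+65, 0.44+7) = Gamma(68.72, 7.44).
Batch 2: sum of counts S = 141 over n = 14 seconds.
After batch 2: Gamma(α+S, β+n) = Gamma(68.72+141, 7.44+14) = Gamma(209.72, 21.44).
Posterior mean = α/β = 209.72/21.44 = 9.7817.

9.7817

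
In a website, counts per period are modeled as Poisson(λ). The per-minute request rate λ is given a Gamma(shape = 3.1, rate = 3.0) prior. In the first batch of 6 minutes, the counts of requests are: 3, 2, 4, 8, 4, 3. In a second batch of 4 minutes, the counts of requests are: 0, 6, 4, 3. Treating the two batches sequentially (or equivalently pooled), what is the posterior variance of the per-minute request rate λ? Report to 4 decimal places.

0.2373

With a Gamma(shape α, rate β) prior, the Poisson likelihood is conjugate: the posterior is Gamma(α + ΣXᵢ, β + n).
Batch 1: sum of counts S = 24 over n = 6 minutes.
After batch 1: Gamma(α+S, β+n) = Gamma(3.1+24, 3.0+6) = Gamma(27.1, 9.0).
Batch 2: sum of counts S = 13 over n = 4 minutes.
After batch 2: Gamma(α+S, β+n) = Gamma(27.1+13, 9.0+4) = Gamma(40.1, 13.0).
Var = α/β² = 40.1/13.0² = 0.2373.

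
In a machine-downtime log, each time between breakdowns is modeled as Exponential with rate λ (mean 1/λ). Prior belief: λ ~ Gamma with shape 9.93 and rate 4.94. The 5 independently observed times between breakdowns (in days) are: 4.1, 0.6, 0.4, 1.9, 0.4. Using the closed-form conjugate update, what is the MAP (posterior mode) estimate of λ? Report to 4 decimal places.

With a Gamma(shape α, rate β) prior on the exponential rate λ, the posterior after n observations with total T = Σxᵢ is Gamma(α+n, β+T).
Sum of observations T = 7.4 days; n = 5.
Posterior: Gamma(9.93+5, 4.94+7.4) = Gamma(14.93, 12.34).
Mode = (α−1)/β = 1.1288.

1.1288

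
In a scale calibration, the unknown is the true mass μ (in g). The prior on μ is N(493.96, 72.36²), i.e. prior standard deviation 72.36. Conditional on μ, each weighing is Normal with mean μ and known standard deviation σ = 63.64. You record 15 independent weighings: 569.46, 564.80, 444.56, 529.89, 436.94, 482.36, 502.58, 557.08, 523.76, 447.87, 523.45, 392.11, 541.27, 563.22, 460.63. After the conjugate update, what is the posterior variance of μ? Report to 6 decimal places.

For Normal data with known variance σ², a Normal(μ₀, σ₀²) prior on μ is conjugate. Posterior precision = 1/σ₀² + n/σ²; posterior mean is the precision-weighted average of μ₀ and x̄.
σ₀² = 72.36² = 5235.9696, σ² = 63.64² = 4050.0496; σ² + n·σ₀² = 4050.0496 + 15·5235.9696 = 82589.5936.
Posterior precision = 1/σ₀² + n/σ² = 1/5235.9696 + 15/4050.0496 = (σ² + n·σ₀²)/(σ₀²σ²) = 82589.5936/(5235.9696·4050.0496); posterior variance σₙ² = σ₀²σ²/(σ² + n·σ₀²) = 5235.9696·4050.0496/82589.5936 = 256.762816.

256.762816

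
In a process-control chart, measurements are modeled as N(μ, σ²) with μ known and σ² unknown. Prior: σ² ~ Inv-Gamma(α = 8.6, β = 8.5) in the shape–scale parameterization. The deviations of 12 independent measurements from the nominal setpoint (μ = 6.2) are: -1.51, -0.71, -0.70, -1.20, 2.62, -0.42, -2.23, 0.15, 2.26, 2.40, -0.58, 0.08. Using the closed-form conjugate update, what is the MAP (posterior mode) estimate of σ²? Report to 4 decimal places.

With known mean μ and an Inverse-Gamma(α, β) prior on σ², the Normal likelihood is conjugate: posterior is Inv-Gamma(α + n/2, β + Σ(xᵢ−μ)²/2).
Σ(xᵢ−μ)² = (-1.51)² + (-0.71)² + (-0.70)² + (-1.20)² + (2.62)² + (-0.42)² + (-2.23)² + (0.15)² + (2.26)² + (2.40)² + (-0.58)² + (0.08)² = 27.9608.
Posterior: Inv-Gamma(8.6 + 12/2, 8.5 + 27.9608/2) = Inv-Gamma(14.60, 22.48040).
Mode = β/(α+1) = 22.48040/15.60 = 1.4411.

1.4411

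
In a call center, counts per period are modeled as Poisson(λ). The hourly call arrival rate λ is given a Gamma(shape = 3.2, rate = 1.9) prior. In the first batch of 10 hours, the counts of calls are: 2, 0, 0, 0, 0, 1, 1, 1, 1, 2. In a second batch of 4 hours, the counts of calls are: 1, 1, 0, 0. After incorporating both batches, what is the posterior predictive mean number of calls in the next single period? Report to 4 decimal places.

With a Gamma(shape α, rate β) prior, the Poisson likelihood is conjugate: the posterior is Gamma(α + ΣXᵢ, β + n).
Batch 1: sum of counts S = 8 over n = 10 hours.
After batch 1: Gamma(α+S, β+n) = Gamma(3.2+8, 1.9+10) = Gamma(11.2, 11.9).
Batch 2: sum of counts S = 2 over n = 4 hours.
After batch 2: Gamma(α+S, β+n) = Gamma(11.2+2, 11.9+4) = Gamma(13.2, 15.9).
The predictive distribution for one future period is NegBinom with mean α/β = 0.8302.

0.8302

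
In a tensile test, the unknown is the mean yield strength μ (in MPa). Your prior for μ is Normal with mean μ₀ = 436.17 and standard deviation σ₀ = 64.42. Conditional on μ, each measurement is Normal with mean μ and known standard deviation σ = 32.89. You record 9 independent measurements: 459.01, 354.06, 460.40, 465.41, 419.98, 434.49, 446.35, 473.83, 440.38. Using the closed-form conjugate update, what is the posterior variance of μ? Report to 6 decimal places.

For Normal data with known variance σ², a Normal(μ₀, σ₀²) prior on μ is conjugate. Posterior precision = 1/σ₀² + n/σ²; posterior mean is the precision-weighted average of μ₀ and x̄.
σ₀² = 64.42² = 4149.9364, σ² = 32.89² = 1081.7521; σ² + n·σ₀² = 1081.7521 + 9·4149.9364 = 38431.1797.
Posterior precision = 1/σ₀² + n/σ² = 1/4149.9364 + 9/1081.7521 = (σ² + n·σ₀²)/(σ₀²σ²) = 38431.1797/(4149.9364·1081.7521); posterior variance σₙ² = σ₀²σ²/(σ² + n·σ₀²) = 4149.9364·1081.7521/38431.1797 = 116.811465.

116.811465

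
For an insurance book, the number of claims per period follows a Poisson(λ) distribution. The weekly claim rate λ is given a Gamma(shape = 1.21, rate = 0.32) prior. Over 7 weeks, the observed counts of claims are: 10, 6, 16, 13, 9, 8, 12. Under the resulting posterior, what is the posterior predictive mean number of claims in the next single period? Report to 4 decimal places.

With a Gamma(shape α, rate β) prior, the Poisson likelihood is conjugate: the posterior is Gamma(α + ΣXᵢ, β + n).
Sum of counts S = 74 over n = 7 weeks.
Posterior: Gamma(α+S, β+n) = Gamma(1.21+74, 0.32+7) = Gamma(75.21, 7.32).
The predictive distribution for one future period is NegBinom with mean α/β = 10.2746.

10.2746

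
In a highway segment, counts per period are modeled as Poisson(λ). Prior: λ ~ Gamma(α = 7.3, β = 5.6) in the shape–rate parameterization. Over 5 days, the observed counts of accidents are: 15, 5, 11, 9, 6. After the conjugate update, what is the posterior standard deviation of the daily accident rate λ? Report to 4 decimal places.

0.6887

With a Gamma(shape α, rate β) prior, the Poisson likelihood is conjugate: the posterior is Gamma(α + ΣXᵢ, β + n).
Sum of counts S = 46 over n = 5 days.
Posterior: Gamma(α+S, β+n) = Gamma(7.3+46, 5.6+5) = Gamma(53.3, 10.6).
SD = √α/β = √53.3/10.6 = 0.6887.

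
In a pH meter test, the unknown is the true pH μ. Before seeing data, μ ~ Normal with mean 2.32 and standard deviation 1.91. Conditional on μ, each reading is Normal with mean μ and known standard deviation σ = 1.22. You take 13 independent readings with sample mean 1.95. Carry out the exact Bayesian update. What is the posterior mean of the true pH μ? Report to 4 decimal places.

1.9613

For Normal data with known variance σ², a Normal(μ₀, σ₀²) prior on μ is conjugate. Posterior precision = 1/σ₀² + n/σ²; posterior mean is the precision-weighted average of μ₀ and x̄.
n·x̄ = 13·1.95 = 25.35.
σ₀² = 1.91² = 3.6481, σ² = 1.22² = 1.4884; σ² + n·σ₀² = 1.4884 + 13·3.6481 = 48.9137.
Posterior mean = (μ₀/σ₀² + n·x̄/σ²)/(1/σ₀² + n/σ²) = (σ²·μ₀ + σ₀²·n·x̄)/(σ² + n·σ₀²) = (1.4884·2.32 + 3.6481·25.35)/48.9137 = 95.932423/48.9137 = 1.9613.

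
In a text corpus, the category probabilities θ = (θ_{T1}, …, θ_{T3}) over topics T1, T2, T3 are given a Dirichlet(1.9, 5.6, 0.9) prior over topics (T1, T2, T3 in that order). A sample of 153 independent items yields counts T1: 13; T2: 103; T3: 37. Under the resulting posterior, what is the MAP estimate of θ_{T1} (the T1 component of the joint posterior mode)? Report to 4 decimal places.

The Dirichlet prior is conjugate to the Multinomial likelihood: each posterior αⱼ = prior αⱼ + observed count nⱼ.
Posterior concentration: (14.9, 108.6, 37.9), total = 161.4.
Joint mode component: (α_{T1}−1)/(Σα−K) = 13.9/158.4 = 0.0878.

0.0878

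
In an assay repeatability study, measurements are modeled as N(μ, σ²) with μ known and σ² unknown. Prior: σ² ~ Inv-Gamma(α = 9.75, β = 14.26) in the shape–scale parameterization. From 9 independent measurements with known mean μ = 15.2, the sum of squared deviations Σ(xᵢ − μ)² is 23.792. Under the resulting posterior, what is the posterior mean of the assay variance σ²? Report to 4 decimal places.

With known mean μ and an Inverse-Gamma(α, β) prior on σ², the Normal likelihood is conjugate: posterior is Inv-Gamma(α + n/2, β + Σ(xᵢ−μ)²/2).
Posterior: Inv-Gamma(9.75 + 9/2, 14.26 + 23.792/2) = Inv-Gamma(14.25, 26.1560).
E[σ²|data] = β/(α−1) = 26.1560/13.25 = 1.9740.

1.9740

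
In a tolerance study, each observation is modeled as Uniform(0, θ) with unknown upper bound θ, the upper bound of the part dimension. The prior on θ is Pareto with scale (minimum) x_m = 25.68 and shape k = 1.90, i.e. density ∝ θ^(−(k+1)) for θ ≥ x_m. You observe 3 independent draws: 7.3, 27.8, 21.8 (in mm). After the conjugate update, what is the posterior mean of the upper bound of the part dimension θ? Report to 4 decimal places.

A Pareto(scale x_m, shape k) prior on the upper bound θ of Uniform(0, θ) is conjugate: posterior is Pareto(max(x_m, max xᵢ), k + n).
Sample maximum = 27.8; prior scale x_m = 25.68 → posterior scale = max = 27.80.
Posterior shape = 1.90 + 3 = 4.90.
E[θ|data] = k·x_m/(k−1) = 4.90·27.80/3.90 = 34.9282.

34.9282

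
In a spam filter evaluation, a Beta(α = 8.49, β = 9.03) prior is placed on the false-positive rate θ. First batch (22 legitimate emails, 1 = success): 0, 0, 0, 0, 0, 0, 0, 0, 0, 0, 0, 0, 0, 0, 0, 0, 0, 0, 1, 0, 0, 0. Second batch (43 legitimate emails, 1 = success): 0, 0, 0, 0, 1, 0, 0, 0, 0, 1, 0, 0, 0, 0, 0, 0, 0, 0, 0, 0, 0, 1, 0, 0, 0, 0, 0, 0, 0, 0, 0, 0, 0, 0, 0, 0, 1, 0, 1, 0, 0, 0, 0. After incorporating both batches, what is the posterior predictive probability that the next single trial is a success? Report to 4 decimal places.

0.1756

The Beta prior is conjugate to a Binomial/Bernoulli likelihood; the update adds successes to α and failures to β.
After batch 1: Beta(8.49+1, 9.03+21) = Beta(9.49, 30.03).
After batch 2: Beta(9.49+5, 30.03+38) = Beta(14.49, 68.03).
For a single future Bernoulli trial, P(success | data) = α/(α+β) = 0.1756.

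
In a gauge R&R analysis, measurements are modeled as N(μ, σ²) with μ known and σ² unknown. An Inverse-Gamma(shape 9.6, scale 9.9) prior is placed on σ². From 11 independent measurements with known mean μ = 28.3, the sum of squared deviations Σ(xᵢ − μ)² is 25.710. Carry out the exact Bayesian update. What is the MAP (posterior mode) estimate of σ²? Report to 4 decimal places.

1.4134

With known mean μ and an Inverse-Gamma(α, β) prior on σ², the Normal likelihood is conjugate: posterior is Inv-Gamma(α + n/2, β + Σ(xᵢ−μ)²/2).
Posterior: Inv-Gamma(9.6 + 11/2, 9.9 + 25.710/2) = Inv-Gamma(15.10, 22.7550).
Mode = β/(α+1) = 22.7550/16.10 = 1.4134.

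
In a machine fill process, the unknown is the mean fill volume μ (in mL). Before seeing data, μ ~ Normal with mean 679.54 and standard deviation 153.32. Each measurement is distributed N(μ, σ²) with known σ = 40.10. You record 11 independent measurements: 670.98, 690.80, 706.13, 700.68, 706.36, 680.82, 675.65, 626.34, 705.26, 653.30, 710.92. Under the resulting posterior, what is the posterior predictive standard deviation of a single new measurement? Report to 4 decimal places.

For Normal data with known variance σ², a Normal(μ₀, σ₀²) prior on μ is conjugate. Posterior precision = 1/σ₀² + n/σ²; posterior mean is the precision-weighted average of μ₀ and x̄.
σ₀² = 153.32² = 23507.0224, σ² = 40.10² = 1608.01; σ² + n·σ₀² = 1608.01 + 11·23507.0224 = 260185.2564.
Posterior precision = 1/σ₀² + n/σ² = 1/23507.0224 + 11/1608.01 = (σ² + n·σ₀²)/(σ₀²σ²) = 260185.2564/(23507.0224·1608.01); posterior variance σₙ² = σ₀²σ²/(σ² + n·σ₀²) = 23507.0224·1608.01/260185.2564 = 145.279281.
Predictive variance for one new observation = σₙ² + σ² = 23507.0224·1608.01/260185.2564 + 1608.01 = σ²·(σ₀² + 260185.2564)/260185.2564 = 1608.01·283692.2788/260185.2564 = 1753.289281; SD = √(1608.01·283692.2788/260185.2564) = 41.8723.

41.8723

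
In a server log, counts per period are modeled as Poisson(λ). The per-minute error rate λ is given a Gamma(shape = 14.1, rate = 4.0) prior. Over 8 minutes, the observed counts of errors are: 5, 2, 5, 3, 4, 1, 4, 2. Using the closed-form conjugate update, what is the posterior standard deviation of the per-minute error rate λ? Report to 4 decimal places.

With a Gamma(shape α, rate β) prior, the Poisson likelihood is conjugate: the posterior is Gamma(α + ΣXᵢ, β + n).
Sum of counts S = 26 over n = 8 minutes.
Posterior: Gamma(α+S, β+n) = Gamma(14.1+26, 4.0+8) = Gamma(40.1, 12.0).
SD = √α/β = √40.1/12.0 = 0.5277.

0.5277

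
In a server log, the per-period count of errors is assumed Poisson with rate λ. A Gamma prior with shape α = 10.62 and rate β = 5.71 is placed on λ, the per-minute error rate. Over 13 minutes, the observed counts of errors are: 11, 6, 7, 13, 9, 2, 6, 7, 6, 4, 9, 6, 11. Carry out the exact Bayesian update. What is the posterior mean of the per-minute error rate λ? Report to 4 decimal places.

5.7520

With a Gamma(shape α, rate β) prior, the Poisson likelihood is conjugate: the posterior is Gamma(α + ΣXᵢ, β + n).
Sum of counts S = 97 over n = 13 minutes.
Posterior: Gamma(α+S, β+n) = Gamma(10.62+97, 5.71+13) = Gamma(107.62, 18.71).
Posterior mean = α/β = 107.62/18.71 = 5.7520.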